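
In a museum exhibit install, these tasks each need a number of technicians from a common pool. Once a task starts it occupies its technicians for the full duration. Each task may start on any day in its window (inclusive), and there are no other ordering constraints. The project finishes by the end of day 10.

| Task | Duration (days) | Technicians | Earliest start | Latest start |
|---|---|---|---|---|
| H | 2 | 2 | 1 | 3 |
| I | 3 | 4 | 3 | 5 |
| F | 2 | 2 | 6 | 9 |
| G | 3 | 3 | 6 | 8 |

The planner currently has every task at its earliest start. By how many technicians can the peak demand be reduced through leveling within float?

1

Early-start peak: d1:2  d2:2  d3:4  d4:4  d5:4  d6:5  d7:5  d8:3  d9:0  d10:0 ⇒ 5.
Leveled (H@1, I@3, F@6, G@8): d1:2  d2:2  d3:4  d4:4  d5:4  d6:2  d7:2  d8:3  d9:3  d10:3 ⇒ 4.
Reduction 5 − 4 = 1.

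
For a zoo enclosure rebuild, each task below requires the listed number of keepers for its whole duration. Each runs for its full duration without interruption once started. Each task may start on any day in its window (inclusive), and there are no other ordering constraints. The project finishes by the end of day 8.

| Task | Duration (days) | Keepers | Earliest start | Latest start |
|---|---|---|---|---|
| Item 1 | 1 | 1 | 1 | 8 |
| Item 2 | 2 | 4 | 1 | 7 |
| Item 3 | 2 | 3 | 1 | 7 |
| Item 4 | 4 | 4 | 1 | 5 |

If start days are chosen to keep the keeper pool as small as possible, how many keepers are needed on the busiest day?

4

Early-start (Item 1@1, Item 2@1, Item 3@1, Item 4@1) gives peak 12: d1:12  d2:11  d3:4  d4:4  d5:0  d6:0  d7:0  d8:0.
Shift Item 2→3, Item 4→5.
Schedule Item 1@1, Item 2@3, Item 3@1, Item 4@5: d1:4  d2:3  d3:4  d4:4  d5:4  d6:4  d7:4  d8:4 — peak 4.
Total keeper-days = 31 over 8 days ⇒ peak ≥ ⌈31/8⌉ = 4, so 4 is optimal.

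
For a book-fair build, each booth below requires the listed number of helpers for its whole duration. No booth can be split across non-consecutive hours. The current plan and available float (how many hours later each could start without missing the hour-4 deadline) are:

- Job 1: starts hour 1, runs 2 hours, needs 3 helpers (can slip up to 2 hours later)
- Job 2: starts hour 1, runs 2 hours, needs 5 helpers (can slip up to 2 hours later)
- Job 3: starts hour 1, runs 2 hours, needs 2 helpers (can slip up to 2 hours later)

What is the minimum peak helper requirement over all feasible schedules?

5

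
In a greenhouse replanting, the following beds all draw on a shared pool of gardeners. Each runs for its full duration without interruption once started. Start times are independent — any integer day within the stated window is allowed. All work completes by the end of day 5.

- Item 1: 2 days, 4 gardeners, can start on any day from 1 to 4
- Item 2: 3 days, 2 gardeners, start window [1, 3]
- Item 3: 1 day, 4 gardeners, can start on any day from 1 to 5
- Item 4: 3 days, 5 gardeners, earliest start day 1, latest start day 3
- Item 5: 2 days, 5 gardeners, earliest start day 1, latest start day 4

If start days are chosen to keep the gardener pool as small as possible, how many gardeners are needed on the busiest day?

10

Early-start (Item 1@1, Item 2@1, Item 3@1, Item 4@1, Item 5@1) gives peak 20: d1:20  d2:16  d3:7  d4:0  d5:0.
Shift Item 4→3, Item 5→4.
Schedule Item 1@1, Item 2@1, Item 3@1, Item 4@3, Item 5@4: d1:10  d2:6  d3:7  d4:10  d5:10 — peak 10.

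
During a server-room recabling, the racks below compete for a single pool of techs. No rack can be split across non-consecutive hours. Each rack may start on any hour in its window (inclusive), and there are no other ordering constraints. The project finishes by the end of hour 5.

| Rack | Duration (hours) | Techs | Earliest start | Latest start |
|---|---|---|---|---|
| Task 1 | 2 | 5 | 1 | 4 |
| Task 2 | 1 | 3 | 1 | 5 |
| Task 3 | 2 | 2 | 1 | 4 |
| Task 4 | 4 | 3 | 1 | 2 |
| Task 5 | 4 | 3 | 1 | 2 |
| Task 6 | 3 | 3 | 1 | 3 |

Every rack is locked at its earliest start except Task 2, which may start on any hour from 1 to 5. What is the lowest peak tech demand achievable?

Task 2@1: h1:19  h2:16  h3:9  h4:6  h5:0 → peak 19
Task 2@2: h1:16  h2:19  h3:9  h4:6  h5:0 → peak 19
Task 2@3: h1:16  h2:16  h3:12  h4:6  h5:0 → peak 16
Task 2@4: h1:16  h2:16  h3:9  h4:9  h5:0 → peak 16
Task 2@5: h1:16  h2:16  h3:9  h4:6  h5:3 → peak 16
Best is Task 2@3, peak 16.

16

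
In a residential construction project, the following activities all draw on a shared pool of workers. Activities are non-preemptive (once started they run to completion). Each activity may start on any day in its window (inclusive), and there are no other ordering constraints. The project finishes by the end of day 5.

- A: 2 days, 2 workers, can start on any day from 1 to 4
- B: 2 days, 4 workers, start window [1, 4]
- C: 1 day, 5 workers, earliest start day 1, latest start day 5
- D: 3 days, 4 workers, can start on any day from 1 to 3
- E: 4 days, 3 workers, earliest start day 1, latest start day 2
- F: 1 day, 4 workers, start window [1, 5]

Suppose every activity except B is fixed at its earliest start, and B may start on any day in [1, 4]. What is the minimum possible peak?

18

B@1: d1:22  d2:13  d3:7  d4:3  d5:0 → peak 22
B@2: d1:18  d2:13  d3:11  d4:3  d5:0 → peak 18
B@3: d1:18  d2:9  d3:11  d4:7  d5:0 → peak 18
B@4: d1:18  d2:9  d3:7  d4:7  d5:4 → peak 18
Best is B@2, peak 18.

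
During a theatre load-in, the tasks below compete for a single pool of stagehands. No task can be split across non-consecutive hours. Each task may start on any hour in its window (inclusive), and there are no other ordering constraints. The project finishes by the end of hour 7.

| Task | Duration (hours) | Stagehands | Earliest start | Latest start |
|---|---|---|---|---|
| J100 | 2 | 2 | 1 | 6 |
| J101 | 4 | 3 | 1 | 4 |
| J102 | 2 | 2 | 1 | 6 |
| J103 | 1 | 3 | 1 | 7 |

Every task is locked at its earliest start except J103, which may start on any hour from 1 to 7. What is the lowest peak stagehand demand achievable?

7

J103@1: h1:10  h2:7  h3:3  h4:3  h5:0  h6:0  h7:0 → peak 10
J103@2: h1:7  h2:10  h3:3  h4:3  h5:0  h6:0  h7:0 → peak 10
J103@3: h1:7  h2:7  h3:6  h4:3  h5:0  h6:0  h7:0 → peak 7
J103@4: h1:7  h2:7  h3:3  h4:6  h5:0  h6:0  h7:0 → peak 7
J103@5: h1:7  h2:7  h3:3  h4:3  h5:3  h6:0  h7:0 → peak 7
J103@6: h1:7  h2:7  h3:3  h4:3  h5:0  h6:3  h7:0 → peak 7
J103@7: h1:7  h2:7  h3:3  h4:3  h5:0  h6:0  h7:3 → peak 7
Best is J103@3, peak 7.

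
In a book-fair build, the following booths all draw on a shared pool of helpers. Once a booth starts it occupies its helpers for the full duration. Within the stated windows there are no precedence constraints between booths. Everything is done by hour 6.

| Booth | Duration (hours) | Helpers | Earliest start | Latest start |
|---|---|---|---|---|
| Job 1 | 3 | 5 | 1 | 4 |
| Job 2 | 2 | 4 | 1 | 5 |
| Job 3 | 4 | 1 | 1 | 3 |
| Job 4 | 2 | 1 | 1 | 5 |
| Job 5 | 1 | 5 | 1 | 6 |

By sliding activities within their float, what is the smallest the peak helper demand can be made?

Early-start (Job 1@1, Job 2@1, Job 3@1, Job 4@1, Job 5@1) gives peak 16: h1:16  h2:11  h3:6  h4:1  h5:0  h6:0.
Shift Job 2→4, Job 4→4, Job 5→6.
Schedule Job 1@1, Job 2@4, Job 3@1, Job 4@4, Job 5@6: h1:6  h2:6  h3:6  h4:6  h5:5  h6:5 — peak 6.
Total helper-hours = 34 over 6 hours ⇒ peak ≥ ⌈34/6⌉ = 6, so 6 is optimal.

6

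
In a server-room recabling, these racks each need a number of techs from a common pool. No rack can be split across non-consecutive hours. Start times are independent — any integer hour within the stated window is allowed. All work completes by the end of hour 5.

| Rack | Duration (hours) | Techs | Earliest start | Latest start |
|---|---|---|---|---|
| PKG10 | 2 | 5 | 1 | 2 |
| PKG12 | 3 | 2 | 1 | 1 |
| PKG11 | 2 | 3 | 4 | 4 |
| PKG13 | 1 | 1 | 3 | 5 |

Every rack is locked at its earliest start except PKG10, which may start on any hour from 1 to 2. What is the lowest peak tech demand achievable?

7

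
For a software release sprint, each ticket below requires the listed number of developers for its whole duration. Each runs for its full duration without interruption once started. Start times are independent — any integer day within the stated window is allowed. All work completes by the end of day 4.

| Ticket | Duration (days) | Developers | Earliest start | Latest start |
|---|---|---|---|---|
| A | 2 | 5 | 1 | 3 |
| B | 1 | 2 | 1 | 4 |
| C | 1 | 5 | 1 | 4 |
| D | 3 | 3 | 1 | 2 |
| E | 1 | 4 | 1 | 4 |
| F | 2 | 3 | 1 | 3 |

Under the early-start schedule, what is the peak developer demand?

Early-start schedule: A@1, B@1, C@1, D@1, E@1, F@1.
Load per day: day 1: 22, day 2: 11, day 3: 3, day 4: 0.
Peak is 22.

22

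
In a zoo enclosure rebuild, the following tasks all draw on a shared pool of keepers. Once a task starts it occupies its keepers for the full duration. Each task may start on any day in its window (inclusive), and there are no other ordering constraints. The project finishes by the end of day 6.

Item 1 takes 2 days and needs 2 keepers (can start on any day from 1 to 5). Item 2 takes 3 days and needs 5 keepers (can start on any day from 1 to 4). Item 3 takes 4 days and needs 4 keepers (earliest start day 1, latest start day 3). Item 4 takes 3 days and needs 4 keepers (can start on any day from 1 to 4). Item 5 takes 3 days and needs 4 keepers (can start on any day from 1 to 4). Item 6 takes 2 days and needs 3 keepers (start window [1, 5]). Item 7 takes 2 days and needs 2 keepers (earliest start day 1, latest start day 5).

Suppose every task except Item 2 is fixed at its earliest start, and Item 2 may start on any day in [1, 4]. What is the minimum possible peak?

19

Item 2@1: d1:24  d2:24  d3:17  d4:4  d5:0  d6:0 → peak 24
Item 2@2: d1:19  d2:24  d3:17  d4:9  d5:0  d6:0 → peak 24
Item 2@3: d1:19  d2:19  d3:17  d4:9  d5:5  d6:0 → peak 19
Item 2@4: d1:19  d2:19  d3:12  d4:9  d5:5  d6:5 → peak 19
Best is Item 2@3, peak 19.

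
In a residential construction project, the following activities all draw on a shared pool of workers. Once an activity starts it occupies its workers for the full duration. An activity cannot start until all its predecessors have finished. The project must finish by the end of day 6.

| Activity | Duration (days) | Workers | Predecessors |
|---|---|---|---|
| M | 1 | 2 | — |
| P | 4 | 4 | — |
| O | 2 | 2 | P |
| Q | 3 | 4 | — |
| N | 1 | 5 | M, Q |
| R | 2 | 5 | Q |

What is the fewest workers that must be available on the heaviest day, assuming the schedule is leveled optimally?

9

Early-start (M@1, P@1, O@5, Q@1, N@4, R@4) gives peak 14: d1:10  d2:8  d3:8  d4:14  d5:7  d6:2.
Shift M→5, N→6.
Schedule M@5, P@1, O@5, Q@1, N@6, R@4: d1:8  d2:8  d3:8  d4:9  d5:9  d6:7 — peak 9.
Total worker-days = 49 over 6 days ⇒ peak ≥ ⌈49/6⌉ = 9, so 9 is optimal.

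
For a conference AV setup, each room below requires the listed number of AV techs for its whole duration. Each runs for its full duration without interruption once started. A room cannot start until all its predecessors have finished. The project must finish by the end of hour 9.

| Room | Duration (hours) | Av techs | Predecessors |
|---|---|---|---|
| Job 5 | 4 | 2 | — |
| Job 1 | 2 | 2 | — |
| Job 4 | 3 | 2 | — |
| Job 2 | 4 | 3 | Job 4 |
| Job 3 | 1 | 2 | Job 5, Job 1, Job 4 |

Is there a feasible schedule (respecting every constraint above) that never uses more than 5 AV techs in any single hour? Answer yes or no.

Schedule Job 5@1, Job 1@1, Job 4@3, Job 2@6, Job 3@6: h1:4  h2:4  h3:4  h4:4  h5:2  h6:5  h7:3  h8:3  h9:3 — peak 5 ≤ 5.

yes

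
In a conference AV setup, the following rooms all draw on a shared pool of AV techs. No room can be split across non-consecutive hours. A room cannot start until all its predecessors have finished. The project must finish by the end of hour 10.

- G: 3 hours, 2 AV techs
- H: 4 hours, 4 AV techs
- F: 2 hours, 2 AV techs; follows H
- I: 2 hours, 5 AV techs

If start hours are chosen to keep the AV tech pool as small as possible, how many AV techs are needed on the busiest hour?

Early-start (G@1, H@1, F@5, I@1) gives peak 11: h1:11  h2:11  h3:6  h4:4  h5:2  h6:2  h7:0  h8:0  h9:0  h10:0.
Shift G→5, I→8.
Schedule G@5, H@1, F@5, I@8: h1:4  h2:4  h3:4  h4:4  h5:4  h6:4  h7:2  h8:5  h9:5  h10:0 — peak 5.

5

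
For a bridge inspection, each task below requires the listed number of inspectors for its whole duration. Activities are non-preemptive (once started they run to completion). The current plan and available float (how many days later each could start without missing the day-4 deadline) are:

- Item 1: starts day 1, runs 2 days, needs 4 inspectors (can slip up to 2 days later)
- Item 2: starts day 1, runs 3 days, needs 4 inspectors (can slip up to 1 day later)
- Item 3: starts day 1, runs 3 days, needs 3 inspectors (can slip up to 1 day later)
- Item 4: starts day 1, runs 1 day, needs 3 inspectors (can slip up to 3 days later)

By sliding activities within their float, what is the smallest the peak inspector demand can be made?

Early-start (Item 1@1, Item 2@1, Item 3@1, Item 4@1) gives peak 14: d1:14  d2:11  d3:7  d4:0.
Shift Item 4→3.
Schedule Item 1@1, Item 2@1, Item 3@1, Item 4@3: d1:11  d2:11  d3:10  d4:0 — peak 11.

11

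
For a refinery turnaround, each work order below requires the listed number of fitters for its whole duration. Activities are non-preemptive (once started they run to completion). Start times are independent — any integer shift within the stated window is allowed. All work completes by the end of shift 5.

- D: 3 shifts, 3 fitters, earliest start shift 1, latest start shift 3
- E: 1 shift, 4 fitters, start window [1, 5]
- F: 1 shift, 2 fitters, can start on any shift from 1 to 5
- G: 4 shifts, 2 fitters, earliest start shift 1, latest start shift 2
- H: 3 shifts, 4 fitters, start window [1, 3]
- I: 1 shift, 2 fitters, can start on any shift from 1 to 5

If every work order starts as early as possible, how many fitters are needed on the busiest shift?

Early-start schedule: D@1, E@1, F@1, G@1, H@1, I@1.
Load per shift: shift 1: 17, shift 2: 9, shift 3: 9, shift 4: 2, shift 5: 0.
Peak is 17.

17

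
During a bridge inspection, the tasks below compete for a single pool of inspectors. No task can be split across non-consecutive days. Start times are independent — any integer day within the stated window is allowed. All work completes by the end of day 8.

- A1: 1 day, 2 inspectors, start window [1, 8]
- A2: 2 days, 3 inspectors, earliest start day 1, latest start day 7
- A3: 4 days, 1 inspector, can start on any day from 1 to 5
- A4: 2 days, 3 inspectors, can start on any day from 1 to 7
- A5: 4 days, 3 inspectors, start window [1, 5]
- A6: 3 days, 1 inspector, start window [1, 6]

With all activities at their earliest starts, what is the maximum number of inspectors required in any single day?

13

Early-start schedule: A1@1, A2@1, A3@1, A4@1, A5@1, A6@1.
Load per day: day 1: 13, day 2: 11, day 3: 5, day 4: 4, day 5: 0, day 6: 0, day 7: 0, day 8: 0.
Peak is 13.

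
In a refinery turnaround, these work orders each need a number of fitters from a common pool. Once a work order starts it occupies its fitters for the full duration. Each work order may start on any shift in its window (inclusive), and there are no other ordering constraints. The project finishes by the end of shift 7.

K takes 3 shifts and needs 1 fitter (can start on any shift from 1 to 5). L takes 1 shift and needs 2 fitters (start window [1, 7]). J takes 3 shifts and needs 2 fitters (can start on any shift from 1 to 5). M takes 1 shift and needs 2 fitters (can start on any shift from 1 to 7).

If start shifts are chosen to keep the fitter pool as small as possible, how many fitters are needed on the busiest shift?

Early-start (K@1, L@1, J@1, M@1) gives peak 7: s1:7  s2:3  s3:3  s4:0  s5:0  s6:0  s7:0.
Shift J→2, M→5.
Schedule K@1, L@1, J@2, M@5: s1:3  s2:3  s3:3  s4:2  s5:2  s6:0  s7:0 — peak 3.

3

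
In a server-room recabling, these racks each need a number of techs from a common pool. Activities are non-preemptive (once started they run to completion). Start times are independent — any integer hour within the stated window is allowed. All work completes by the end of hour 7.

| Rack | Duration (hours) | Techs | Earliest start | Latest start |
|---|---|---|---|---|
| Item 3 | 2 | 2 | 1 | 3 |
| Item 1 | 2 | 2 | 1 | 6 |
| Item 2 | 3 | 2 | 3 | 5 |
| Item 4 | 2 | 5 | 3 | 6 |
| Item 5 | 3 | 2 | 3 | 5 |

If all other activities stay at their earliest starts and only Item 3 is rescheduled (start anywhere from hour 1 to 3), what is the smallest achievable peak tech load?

9

Item 3@1: h1:4  h2:4  h3:9  h4:9  h5:4  h6:0  h7:0 → peak 9
Item 3@2: h1:2  h2:4  h3:11  h4:9  h5:4  h6:0  h7:0 → peak 11
Item 3@3: h1:2  h2:2  h3:11  h4:11  h5:4  h6:0  h7:0 → peak 11
Best is Item 3@1, peak 9.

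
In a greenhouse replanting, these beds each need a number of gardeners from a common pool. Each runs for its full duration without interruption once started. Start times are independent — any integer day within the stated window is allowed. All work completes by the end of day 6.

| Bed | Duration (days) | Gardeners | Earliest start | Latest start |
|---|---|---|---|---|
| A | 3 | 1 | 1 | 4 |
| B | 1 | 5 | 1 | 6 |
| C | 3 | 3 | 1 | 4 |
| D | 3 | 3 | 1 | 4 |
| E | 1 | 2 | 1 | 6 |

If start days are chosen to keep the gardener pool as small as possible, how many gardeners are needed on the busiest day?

Early-start (A@1, B@1, C@1, D@1, E@1) gives peak 14: d1:14  d2:7  d3:7  d4:0  d5:0  d6:0.
Shift C→2, D→4, E→2.
Schedule A@1, B@1, C@2, D@4, E@2: d1:6  d2:6  d3:4  d4:6  d5:3  d6:3 — peak 6.

6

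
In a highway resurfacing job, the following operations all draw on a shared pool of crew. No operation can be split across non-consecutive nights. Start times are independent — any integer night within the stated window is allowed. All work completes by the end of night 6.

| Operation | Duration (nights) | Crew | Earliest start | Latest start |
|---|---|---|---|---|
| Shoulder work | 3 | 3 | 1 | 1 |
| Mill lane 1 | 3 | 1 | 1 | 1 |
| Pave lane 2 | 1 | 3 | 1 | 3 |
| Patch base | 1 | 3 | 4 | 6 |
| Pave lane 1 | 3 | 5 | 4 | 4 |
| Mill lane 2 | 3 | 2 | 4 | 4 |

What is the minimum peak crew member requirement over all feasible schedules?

Schedule Shoulder work@1, Mill lane 1@1, Pave lane 2@1, Patch base@4, Pave lane 1@4, Mill lane 2@4: n1:7  n2:4  n3:4  n4:10  n5:7  n6:7 — peak 10.
No arrangement of the 9 feasible schedules does better.

10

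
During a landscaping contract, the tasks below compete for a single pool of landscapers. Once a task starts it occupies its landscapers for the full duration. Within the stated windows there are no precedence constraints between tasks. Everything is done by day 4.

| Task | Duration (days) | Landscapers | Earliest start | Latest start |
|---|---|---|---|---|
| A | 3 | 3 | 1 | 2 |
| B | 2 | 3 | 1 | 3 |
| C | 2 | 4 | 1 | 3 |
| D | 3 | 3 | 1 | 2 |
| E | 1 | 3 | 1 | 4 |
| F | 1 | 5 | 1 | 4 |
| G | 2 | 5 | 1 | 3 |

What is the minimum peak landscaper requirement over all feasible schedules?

13

Early-start (A@1, B@1, C@1, D@1, E@1, F@1, G@1) gives peak 26: d1:26  d2:18  d3:6  d4:0.
Shift E→4, F→4, G→3.
Schedule A@1, B@1, C@1, D@1, E@4, F@4, G@3: d1:13  d2:13  d3:11  d4:13 — peak 13.
Total landscaper-days = 50 over 4 days ⇒ peak ≥ ⌈50/4⌉ = 13, so 13 is optimal.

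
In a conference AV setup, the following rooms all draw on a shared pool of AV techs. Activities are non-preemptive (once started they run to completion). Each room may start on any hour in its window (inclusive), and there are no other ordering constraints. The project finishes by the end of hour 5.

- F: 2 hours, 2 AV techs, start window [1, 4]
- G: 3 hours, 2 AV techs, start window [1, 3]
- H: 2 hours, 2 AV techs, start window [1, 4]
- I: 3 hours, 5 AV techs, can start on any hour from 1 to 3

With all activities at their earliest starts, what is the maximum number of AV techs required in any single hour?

Early-start schedule: F@1, G@1, H@1, I@1.
Load per hour: hour 1: 11, hour 2: 11, hour 3: 7, hour 4: 0, hour 5: 0.
Peak is 11.

11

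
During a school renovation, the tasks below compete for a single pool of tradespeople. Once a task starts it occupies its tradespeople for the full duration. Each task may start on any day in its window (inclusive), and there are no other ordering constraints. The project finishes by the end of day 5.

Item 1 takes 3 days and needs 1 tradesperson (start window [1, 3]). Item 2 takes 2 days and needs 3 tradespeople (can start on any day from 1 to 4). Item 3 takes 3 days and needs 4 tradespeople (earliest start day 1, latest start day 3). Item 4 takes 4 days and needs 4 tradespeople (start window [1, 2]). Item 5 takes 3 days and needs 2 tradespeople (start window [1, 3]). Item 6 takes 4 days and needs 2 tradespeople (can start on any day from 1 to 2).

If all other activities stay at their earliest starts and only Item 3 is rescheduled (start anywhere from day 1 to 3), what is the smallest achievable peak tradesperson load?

Item 3@1: d1:16  d2:16  d3:13  d4:6  d5:0 → peak 16
Item 3@2: d1:12  d2:16  d3:13  d4:10  d5:0 → peak 16
Item 3@3: d1:12  d2:12  d3:13  d4:10  d5:4 → peak 13
Best is Item 3@3, peak 13.

13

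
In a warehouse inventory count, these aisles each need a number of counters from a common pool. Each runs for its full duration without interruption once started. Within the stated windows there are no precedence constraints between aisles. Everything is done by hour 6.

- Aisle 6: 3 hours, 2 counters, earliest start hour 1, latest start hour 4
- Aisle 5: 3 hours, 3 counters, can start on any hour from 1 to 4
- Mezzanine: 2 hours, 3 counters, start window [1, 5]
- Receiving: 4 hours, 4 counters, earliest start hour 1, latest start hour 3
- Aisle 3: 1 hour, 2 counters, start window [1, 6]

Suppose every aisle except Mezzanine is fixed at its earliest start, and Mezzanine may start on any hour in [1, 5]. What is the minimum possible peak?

11

Mezzanine@1: h1:14  h2:12  h3:9  h4:4  h5:0  h6:0 → peak 14
Mezzanine@2: h1:11  h2:12  h3:12  h4:4  h5:0  h6:0 → peak 12
Mezzanine@3: h1:11  h2:9  h3:12  h4:7  h5:0  h6:0 → peak 12
Mezzanine@4: h1:11  h2:9  h3:9  h4:7  h5:3  h6:0 → peak 11
Mezzanine@5: h1:11  h2:9  h3:9  h4:4  h5:3  h6:3 → peak 11
Best is Mezzanine@4, peak 11.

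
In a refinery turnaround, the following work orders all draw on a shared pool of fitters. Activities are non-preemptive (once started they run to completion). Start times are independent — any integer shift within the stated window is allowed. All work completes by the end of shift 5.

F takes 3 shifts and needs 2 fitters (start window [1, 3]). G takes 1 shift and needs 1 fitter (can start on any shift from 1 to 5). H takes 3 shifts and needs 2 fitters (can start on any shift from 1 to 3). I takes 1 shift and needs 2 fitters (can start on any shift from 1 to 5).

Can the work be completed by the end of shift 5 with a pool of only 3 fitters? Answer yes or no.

no

The minimum achievable peak is 4; 3 < 4, so no feasible schedule stays within the cap.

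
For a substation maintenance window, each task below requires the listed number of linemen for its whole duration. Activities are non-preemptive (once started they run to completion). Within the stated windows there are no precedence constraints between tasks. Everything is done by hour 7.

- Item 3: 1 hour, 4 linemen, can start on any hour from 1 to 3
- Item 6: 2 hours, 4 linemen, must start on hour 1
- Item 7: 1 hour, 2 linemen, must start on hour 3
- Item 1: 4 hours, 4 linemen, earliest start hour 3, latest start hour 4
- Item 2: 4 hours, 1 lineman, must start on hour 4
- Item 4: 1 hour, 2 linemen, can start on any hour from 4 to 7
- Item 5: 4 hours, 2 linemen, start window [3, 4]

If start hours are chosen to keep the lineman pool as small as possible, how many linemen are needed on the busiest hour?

Early-start (Item 3@1, Item 6@1, Item 7@3, Item 1@3, Item 2@4, Item 4@4, Item 5@3) gives peak 9: h1:8  h2:4  h3:8  h4:9  h5:7  h6:7  h7:1.
Shift Item 4→7.
Schedule Item 3@1, Item 6@1, Item 7@3, Item 1@3, Item 2@4, Item 4@7, Item 5@3: h1:8  h2:4  h3:8  h4:7  h5:7  h6:7  h7:3 — peak 8.

8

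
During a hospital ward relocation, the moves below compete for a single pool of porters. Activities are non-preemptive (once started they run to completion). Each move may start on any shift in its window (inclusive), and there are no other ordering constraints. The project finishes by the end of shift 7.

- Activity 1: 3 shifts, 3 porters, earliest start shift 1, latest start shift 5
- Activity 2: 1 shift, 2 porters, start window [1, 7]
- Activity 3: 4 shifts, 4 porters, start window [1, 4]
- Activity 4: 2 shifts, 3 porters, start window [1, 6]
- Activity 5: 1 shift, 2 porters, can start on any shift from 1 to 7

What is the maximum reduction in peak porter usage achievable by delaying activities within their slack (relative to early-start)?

8

Early-start peak: s1:14  s2:10  s3:7  s4:4  s5:0  s6:0  s7:0 ⇒ 14.
Leveled (Activity 1@1, Activity 2@1, Activity 3@4, Activity 4@2, Activity 5@4): s1:5  s2:6  s3:6  s4:6  s5:4  s6:4  s7:4 ⇒ 6.
Reduction 14 − 6 = 8.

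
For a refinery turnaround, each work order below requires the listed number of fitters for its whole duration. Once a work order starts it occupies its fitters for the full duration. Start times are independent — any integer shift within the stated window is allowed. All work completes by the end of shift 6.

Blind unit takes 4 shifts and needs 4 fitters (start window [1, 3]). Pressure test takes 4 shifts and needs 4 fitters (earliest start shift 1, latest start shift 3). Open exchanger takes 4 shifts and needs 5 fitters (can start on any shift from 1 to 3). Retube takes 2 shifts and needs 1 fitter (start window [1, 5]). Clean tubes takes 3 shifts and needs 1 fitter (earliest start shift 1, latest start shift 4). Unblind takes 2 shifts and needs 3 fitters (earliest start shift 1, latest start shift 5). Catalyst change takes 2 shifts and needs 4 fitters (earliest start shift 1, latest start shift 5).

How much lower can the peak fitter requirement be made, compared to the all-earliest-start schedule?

8

Early-start peak: s1:22  s2:22  s3:14  s4:13  s5:0  s6:0 ⇒ 22.
Leveled (Blind unit@1, Pressure test@1, Open exchanger@1, Retube@1, Clean tubes@3, Unblind@5, Catalyst change@5): s1:14  s2:14  s3:14  s4:14  s5:8  s6:7 ⇒ 14.
Reduction 22 − 14 = 8.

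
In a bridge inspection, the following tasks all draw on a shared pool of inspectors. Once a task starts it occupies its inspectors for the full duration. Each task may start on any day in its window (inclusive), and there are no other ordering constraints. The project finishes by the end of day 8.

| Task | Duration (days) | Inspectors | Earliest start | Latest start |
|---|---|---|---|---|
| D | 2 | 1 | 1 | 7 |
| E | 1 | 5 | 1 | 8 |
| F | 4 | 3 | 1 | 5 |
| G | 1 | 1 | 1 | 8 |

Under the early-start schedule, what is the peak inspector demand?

Early-start schedule: D@1, E@1, F@1, G@1.
Load per day: day 1: 10, day 2: 4, day 3: 3, day 4: 3, day 5: 0, day 6: 0, day 7: 0, day 8: 0.
Peak is 10.

10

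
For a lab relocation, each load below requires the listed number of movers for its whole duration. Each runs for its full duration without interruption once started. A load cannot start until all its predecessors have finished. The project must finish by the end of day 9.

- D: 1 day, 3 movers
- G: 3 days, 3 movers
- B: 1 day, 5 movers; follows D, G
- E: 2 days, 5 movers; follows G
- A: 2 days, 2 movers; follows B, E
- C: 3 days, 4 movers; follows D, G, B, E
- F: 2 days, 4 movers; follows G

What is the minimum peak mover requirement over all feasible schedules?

9

Early-start (D@1, G@1, B@4, E@4, A@6, C@6, F@4) gives peak 14: d1:6  d2:3  d3:3  d4:14  d5:9  d6:6  d7:6  d8:4  d9:0.
Shift E→5, A→7, C→7.
Schedule D@1, G@1, B@4, E@5, A@7, C@7, F@4: d1:6  d2:3  d3:3  d4:9  d5:9  d6:5  d7:6  d8:6  d9:4 — peak 9.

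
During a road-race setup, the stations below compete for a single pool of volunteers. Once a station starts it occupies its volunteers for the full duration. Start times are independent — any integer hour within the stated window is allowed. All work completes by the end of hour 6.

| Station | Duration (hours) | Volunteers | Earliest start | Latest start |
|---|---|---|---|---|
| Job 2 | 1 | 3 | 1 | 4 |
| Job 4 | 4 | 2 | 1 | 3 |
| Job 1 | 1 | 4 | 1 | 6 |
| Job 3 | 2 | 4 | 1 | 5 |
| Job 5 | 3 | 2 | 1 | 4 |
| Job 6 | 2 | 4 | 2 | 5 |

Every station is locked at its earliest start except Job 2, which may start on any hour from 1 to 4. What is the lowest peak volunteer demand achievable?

Job 2@1: h1:15  h2:12  h3:8  h4:2  h5:0  h6:0 → peak 15
Job 2@2: h1:12  h2:15  h3:8  h4:2  h5:0  h6:0 → peak 15
Job 2@3: h1:12  h2:12  h3:11  h4:2  h5:0  h6:0 → peak 12
Job 2@4: h1:12  h2:12  h3:8  h4:5  h5:0  h6:0 → peak 12
Best is Job 2@3, peak 12.

12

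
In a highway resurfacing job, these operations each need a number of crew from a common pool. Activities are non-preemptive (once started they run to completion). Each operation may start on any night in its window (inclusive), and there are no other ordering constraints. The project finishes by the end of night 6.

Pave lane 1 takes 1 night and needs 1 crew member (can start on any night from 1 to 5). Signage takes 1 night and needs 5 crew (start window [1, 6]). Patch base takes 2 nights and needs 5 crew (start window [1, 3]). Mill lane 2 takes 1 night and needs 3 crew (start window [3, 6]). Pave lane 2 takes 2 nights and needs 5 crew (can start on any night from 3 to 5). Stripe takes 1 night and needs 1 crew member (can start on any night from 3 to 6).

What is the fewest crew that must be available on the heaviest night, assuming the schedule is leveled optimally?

5

Early-start (Pave lane 1@1, Signage@1, Patch base@1, Mill lane 2@3, Pave lane 2@3, Stripe@3) gives peak 11: n1:11  n2:5  n3:9  n4:5  n5:0  n6:0.
Shift Pave lane 1→3, Signage→4, Pave lane 2→5.
Schedule Pave lane 1@3, Signage@4, Patch base@1, Mill lane 2@3, Pave lane 2@5, Stripe@3: n1:5  n2:5  n3:5  n4:5  n5:5  n6:5 — peak 5.
Total crew member-nights = 30 over 6 nights ⇒ peak ≥ ⌈30/6⌉ = 5, so 5 is optimal.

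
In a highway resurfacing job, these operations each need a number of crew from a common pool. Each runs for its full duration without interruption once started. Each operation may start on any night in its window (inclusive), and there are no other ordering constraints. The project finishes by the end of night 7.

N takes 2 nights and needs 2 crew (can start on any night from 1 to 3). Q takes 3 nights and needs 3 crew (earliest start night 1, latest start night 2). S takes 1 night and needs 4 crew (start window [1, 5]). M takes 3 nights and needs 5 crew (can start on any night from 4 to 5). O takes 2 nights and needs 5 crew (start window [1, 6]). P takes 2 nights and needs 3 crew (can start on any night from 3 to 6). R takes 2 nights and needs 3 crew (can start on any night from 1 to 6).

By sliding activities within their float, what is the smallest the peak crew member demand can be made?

9

Early-start (N@1, Q@1, S@1, M@4, O@1, P@3, R@1) gives peak 17: n1:17  n2:13  n3:6  n4:8  n5:5  n6:5  n7:0.
Shift M→5, O→3, P→4, R→6.
Schedule N@1, Q@1, S@1, M@5, O@3, P@4, R@6: n1:9  n2:5  n3:8  n4:8  n5:8  n6:8  n7:8 — peak 9.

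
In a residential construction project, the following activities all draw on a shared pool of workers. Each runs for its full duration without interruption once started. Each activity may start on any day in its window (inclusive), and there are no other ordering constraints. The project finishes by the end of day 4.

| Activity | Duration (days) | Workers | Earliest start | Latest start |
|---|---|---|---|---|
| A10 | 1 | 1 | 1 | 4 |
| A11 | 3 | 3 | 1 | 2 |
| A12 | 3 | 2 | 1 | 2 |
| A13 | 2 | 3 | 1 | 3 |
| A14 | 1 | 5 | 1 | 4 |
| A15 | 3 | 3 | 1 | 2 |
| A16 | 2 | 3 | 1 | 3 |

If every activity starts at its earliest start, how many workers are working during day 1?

20

At early start, day 1 has: A10, A11, A12, A13, A14, A15, A16.
Demand: 1 + 3 + 2 + 3 + 5 + 3 + 3 = 20.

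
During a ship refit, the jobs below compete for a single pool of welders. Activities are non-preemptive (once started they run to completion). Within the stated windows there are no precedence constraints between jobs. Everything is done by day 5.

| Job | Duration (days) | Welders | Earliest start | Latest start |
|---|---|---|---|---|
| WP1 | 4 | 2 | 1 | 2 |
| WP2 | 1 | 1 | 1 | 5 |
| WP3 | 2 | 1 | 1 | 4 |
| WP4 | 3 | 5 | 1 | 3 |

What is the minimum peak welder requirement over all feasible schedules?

7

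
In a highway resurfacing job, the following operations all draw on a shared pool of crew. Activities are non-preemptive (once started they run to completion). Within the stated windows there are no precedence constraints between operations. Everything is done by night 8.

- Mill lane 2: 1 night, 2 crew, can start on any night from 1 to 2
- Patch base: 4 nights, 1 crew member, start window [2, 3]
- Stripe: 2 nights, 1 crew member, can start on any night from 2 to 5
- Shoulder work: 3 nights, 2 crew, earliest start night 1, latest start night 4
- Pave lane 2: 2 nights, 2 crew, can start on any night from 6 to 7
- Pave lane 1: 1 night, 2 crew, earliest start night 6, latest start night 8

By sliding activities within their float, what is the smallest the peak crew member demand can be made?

3

Early-start (Mill lane 2@1, Patch base@2, Stripe@2, Shoulder work@1, Pave lane 2@6, Pave lane 1@6) gives peak 4: n1:4  n2:4  n3:4  n4:1  n5:1  n6:4  n7:2  n8:0.
Shift Stripe→5, Shoulder work→2, Pave lane 1→8.
Schedule Mill lane 2@1, Patch base@2, Stripe@5, Shoulder work@2, Pave lane 2@6, Pave lane 1@8: n1:2  n2:3  n3:3  n4:3  n5:2  n6:3  n7:2  n8:2 — peak 3.
Total crew member-nights = 20 over 8 nights ⇒ peak ≥ ⌈20/8⌉ = 3, so 3 is optimal.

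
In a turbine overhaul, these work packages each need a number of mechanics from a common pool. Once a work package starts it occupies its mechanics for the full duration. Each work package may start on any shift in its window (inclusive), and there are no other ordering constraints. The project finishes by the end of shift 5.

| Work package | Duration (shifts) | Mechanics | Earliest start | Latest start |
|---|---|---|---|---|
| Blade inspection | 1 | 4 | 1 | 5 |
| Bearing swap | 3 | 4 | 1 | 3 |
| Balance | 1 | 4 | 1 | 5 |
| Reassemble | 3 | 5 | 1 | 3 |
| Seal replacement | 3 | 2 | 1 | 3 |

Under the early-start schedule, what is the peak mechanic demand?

Early-start schedule: Blade inspection@1, Bearing swap@1, Balance@1, Reassemble@1, Seal replacement@1.
Load per shift: shift 1: 19, shift 2: 11, shift 3: 11, shift 4: 0, shift 5: 0.
Peak is 19.

19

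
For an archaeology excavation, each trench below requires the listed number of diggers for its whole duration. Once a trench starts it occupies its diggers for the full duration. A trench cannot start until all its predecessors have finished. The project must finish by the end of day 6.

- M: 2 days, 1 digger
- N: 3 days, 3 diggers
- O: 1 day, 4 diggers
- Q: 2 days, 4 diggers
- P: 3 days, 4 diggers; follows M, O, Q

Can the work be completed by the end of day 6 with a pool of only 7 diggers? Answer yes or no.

yes

Schedule M@1, N@3, O@1, Q@2, P@4: d1:5  d2:5  d3:7  d4:7  d5:7  d6:4 — peak 7 ≤ 7.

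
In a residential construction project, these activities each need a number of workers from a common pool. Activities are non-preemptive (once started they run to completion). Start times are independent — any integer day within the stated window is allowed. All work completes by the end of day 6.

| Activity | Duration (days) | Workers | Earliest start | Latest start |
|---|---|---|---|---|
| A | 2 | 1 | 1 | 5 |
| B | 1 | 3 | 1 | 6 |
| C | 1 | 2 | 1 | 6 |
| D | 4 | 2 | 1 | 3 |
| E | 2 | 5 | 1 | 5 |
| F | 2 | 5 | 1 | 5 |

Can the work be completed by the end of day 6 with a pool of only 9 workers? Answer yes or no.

Schedule A@1, B@1, C@1, D@2, E@3, F@5: d1:6  d2:3  d3:7  d4:7  d5:7  d6:5 — peak 7 ≤ 9.

yes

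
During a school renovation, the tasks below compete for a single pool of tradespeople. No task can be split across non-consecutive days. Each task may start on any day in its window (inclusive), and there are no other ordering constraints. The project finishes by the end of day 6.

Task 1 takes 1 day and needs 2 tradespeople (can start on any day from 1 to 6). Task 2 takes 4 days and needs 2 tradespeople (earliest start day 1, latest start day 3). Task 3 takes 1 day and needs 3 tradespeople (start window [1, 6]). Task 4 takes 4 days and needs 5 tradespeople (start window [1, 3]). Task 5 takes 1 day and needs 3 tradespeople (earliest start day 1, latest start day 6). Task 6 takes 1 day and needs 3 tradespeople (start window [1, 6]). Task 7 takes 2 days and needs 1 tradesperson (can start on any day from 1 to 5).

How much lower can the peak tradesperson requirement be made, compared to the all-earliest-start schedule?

12

Early-start peak: d1:19  d2:8  d3:7  d4:7  d5:0  d6:0 ⇒ 19.
Leveled (Task 1@1, Task 2@1, Task 3@1, Task 4@2, Task 5@6, Task 6@6, Task 7@5): d1:7  d2:7  d3:7  d4:7  d5:6  d6:7 ⇒ 7.
Reduction 19 − 7 = 12.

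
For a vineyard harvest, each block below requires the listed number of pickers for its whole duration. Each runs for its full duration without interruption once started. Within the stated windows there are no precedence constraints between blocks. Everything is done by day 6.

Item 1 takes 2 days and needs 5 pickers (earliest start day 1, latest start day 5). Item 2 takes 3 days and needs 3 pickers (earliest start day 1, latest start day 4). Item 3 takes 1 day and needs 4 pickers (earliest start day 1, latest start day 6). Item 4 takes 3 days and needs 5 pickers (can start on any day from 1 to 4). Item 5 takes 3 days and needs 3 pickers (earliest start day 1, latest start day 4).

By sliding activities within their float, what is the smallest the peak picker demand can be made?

8

Early-start (Item 1@1, Item 2@1, Item 3@1, Item 4@1, Item 5@1) gives peak 20: d1:20  d2:16  d3:11  d4:0  d5:0  d6:0.
Shift Item 3→3, Item 4→4, Item 5→4.
Schedule Item 1@1, Item 2@1, Item 3@3, Item 4@4, Item 5@4: d1:8  d2:8  d3:7  d4:8  d5:8  d6:8 — peak 8.
Total picker-days = 47 over 6 days ⇒ peak ≥ ⌈47/6⌉ = 8, so 8 is optimal.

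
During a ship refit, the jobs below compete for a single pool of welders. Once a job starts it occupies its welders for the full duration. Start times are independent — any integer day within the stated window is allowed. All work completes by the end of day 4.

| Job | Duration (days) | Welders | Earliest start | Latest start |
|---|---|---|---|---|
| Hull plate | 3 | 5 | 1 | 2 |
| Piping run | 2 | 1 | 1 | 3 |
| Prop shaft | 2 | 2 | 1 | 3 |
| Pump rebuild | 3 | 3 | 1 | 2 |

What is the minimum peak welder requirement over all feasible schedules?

Early-start (Hull plate@1, Piping run@1, Prop shaft@1, Pump rebuild@1) gives peak 11: d1:11  d2:11  d3:8  d4:0.
Shift Prop shaft→3.
Schedule Hull plate@1, Piping run@1, Prop shaft@3, Pump rebuild@1: d1:9  d2:9  d3:10  d4:2 — peak 10.

10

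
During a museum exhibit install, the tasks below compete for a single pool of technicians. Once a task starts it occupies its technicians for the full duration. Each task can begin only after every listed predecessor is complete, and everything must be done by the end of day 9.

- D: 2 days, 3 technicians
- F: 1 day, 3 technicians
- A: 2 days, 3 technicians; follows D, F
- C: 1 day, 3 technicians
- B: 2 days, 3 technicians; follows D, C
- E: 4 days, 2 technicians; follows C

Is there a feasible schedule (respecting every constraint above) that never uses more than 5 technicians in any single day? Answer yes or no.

yes

Schedule D@1, F@3, A@5, C@4, B@7, E@5: d1:3  d2:3  d3:3  d4:3  d5:5  d6:5  d7:5  d8:5  d9:0 — peak 5 ≤ 5.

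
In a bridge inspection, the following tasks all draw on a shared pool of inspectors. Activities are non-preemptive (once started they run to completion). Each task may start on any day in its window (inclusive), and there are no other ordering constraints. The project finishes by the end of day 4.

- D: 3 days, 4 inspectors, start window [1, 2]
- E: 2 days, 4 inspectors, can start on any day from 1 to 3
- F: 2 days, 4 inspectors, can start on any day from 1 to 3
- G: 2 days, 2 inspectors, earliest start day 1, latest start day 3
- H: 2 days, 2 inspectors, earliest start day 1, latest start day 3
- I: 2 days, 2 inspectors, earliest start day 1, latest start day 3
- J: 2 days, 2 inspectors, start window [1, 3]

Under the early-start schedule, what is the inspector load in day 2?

At early start, day 2 has: D, E, F, G, H, I, J.
Demand: 4 + 4 + 4 + 2 + 2 + 2 + 2 = 20.

20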